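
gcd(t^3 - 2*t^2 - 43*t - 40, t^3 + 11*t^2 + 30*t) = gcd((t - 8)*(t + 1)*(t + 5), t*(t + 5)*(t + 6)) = t + 5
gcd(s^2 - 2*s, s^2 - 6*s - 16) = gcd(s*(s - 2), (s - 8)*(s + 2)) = 1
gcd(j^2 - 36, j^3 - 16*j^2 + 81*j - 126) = j - 6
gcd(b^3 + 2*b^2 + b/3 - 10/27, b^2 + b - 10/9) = b + 5/3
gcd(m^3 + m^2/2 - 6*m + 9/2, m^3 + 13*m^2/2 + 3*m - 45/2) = m^2 + 3*m/2 - 9/2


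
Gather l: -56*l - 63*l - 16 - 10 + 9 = -119*l - 17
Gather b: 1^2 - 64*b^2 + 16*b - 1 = -64*b^2 + 16*b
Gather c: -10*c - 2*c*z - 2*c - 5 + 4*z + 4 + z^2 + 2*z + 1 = c*(-2*z - 12) + z^2 + 6*z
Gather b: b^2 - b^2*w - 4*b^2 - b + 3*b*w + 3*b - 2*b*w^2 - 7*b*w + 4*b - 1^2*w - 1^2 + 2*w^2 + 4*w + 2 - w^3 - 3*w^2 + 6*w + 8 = b^2*(-w - 3) + b*(-2*w^2 - 4*w + 6) - w^3 - w^2 + 9*w + 9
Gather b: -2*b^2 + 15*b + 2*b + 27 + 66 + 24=-2*b^2 + 17*b + 117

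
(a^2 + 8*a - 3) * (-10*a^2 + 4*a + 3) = -10*a^4 - 76*a^3 + 65*a^2 + 12*a - 9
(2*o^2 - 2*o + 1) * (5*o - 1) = 10*o^3 - 12*o^2 + 7*o - 1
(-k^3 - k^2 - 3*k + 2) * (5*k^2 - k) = -5*k^5 - 4*k^4 - 14*k^3 + 13*k^2 - 2*k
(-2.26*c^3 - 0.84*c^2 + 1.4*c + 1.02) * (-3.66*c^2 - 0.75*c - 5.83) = 8.2716*c^5 + 4.7694*c^4 + 8.6818*c^3 + 0.114*c^2 - 8.927*c - 5.9466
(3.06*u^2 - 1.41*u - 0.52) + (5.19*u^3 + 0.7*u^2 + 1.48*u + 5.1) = 5.19*u^3 + 3.76*u^2 + 0.0700000000000001*u + 4.58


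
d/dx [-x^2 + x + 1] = 1 - 2*x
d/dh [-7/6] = 0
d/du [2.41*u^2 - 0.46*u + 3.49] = 4.82*u - 0.46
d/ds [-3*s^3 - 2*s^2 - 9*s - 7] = -9*s^2 - 4*s - 9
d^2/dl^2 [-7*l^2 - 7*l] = -14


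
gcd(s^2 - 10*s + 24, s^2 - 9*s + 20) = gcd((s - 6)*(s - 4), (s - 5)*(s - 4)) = s - 4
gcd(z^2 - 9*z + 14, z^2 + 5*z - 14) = z - 2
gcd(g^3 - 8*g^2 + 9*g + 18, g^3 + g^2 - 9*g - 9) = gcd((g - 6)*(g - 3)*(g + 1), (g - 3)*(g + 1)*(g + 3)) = g^2 - 2*g - 3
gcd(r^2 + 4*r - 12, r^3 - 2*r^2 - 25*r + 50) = r - 2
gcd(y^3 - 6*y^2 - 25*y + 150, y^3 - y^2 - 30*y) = y^2 - y - 30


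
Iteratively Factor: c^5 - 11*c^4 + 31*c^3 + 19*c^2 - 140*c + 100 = (c - 1)*(c^4 - 10*c^3 + 21*c^2 + 40*c - 100) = (c - 5)*(c - 1)*(c^3 - 5*c^2 - 4*c + 20) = (c - 5)^2*(c - 1)*(c^2 - 4) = (c - 5)^2*(c - 1)*(c + 2)*(c - 2)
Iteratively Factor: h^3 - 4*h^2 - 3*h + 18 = (h - 3)*(h^2 - h - 6) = (h - 3)*(h + 2)*(h - 3)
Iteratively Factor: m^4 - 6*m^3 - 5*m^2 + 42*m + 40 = (m - 5)*(m^3 - m^2 - 10*m - 8) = (m - 5)*(m + 2)*(m^2 - 3*m - 4) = (m - 5)*(m - 4)*(m + 2)*(m + 1)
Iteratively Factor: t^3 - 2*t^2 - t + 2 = (t - 2)*(t^2 - 1) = (t - 2)*(t + 1)*(t - 1)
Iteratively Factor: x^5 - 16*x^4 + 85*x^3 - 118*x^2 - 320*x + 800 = (x - 4)*(x^4 - 12*x^3 + 37*x^2 + 30*x - 200) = (x - 5)*(x - 4)*(x^3 - 7*x^2 + 2*x + 40) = (x - 5)^2*(x - 4)*(x^2 - 2*x - 8) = (x - 5)^2*(x - 4)*(x + 2)*(x - 4)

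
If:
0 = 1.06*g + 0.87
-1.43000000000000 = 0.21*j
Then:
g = -0.82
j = -6.81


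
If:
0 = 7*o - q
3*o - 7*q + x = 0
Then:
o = x/46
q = 7*x/46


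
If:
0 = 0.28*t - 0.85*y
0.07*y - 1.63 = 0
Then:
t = 70.69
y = 23.29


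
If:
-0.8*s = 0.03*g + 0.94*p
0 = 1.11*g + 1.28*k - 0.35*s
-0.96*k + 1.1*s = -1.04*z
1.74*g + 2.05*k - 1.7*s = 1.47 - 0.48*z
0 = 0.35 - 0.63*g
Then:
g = 0.56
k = -0.79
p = 0.93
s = -1.12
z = 0.45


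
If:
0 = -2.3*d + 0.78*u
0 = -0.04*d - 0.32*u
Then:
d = 0.00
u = 0.00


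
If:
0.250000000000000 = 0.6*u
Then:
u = 0.42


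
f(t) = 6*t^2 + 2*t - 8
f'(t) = 12*t + 2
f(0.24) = -7.17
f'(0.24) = 4.88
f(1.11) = 1.61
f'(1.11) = 15.32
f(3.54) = 74.27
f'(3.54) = 44.48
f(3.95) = 93.52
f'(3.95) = 49.40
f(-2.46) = 23.39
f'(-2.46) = -27.52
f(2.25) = 26.88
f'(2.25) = 29.00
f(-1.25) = -1.12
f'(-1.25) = -13.00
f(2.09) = 22.39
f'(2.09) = 27.08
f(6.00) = 220.00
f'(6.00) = 74.00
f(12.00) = 880.00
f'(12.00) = 146.00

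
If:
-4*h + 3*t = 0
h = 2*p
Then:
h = 3*t/4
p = 3*t/8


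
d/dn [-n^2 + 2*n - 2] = 2 - 2*n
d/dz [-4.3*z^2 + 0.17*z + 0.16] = 0.17 - 8.6*z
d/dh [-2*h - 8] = -2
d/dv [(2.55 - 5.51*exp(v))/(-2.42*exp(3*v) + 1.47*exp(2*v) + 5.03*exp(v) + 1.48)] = (-26.6684*exp(3*v) + 26.6127*exp(2*v) - 7.497*exp(v) - 20.9813)*exp(v)/(5.8564*exp(6*v) - 7.1148*exp(5*v) - 22.1843*exp(4*v) + 7.625*exp(3*v) + 29.6521*exp(2*v) + 14.8888*exp(v) + 2.1904)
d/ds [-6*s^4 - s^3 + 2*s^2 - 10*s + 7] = -24*s^3 - 3*s^2 + 4*s - 10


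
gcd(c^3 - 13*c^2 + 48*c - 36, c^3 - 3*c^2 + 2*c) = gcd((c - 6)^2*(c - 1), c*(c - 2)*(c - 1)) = c - 1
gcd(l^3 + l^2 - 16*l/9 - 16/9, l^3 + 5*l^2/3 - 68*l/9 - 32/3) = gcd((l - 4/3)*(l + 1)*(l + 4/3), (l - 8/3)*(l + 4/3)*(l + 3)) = l + 4/3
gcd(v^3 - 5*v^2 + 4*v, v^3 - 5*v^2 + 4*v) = v^3 - 5*v^2 + 4*v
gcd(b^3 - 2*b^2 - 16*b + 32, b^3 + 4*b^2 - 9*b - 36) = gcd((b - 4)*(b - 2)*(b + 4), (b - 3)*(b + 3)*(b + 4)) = b + 4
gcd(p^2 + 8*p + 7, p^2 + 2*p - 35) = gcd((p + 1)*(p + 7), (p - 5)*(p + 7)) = p + 7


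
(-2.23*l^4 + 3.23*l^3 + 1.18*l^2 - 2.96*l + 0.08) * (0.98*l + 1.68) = -2.1854*l^5 - 0.581*l^4 + 6.5828*l^3 - 0.9184*l^2 - 4.8944*l + 0.1344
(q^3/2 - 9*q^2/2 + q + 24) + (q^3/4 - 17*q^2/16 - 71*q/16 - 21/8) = 3*q^3/4 - 89*q^2/16 - 55*q/16 + 171/8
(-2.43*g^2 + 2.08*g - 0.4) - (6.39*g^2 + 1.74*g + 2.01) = -8.82*g^2 + 0.34*g - 2.41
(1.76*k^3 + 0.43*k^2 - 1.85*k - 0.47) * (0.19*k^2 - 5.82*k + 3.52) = 0.3344*k^5 - 10.1615*k^4 + 3.3411*k^3 + 12.1913*k^2 - 3.7766*k - 1.6544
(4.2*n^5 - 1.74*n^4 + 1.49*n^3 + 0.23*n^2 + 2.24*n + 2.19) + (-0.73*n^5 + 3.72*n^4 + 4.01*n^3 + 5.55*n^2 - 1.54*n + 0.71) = 3.47*n^5 + 1.98*n^4 + 5.5*n^3 + 5.78*n^2 + 0.7*n + 2.9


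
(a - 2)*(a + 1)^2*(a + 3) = a^4 + 3*a^3 - 3*a^2 - 11*a - 6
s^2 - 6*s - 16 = (s - 8)*(s + 2)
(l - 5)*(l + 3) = l^2 - 2*l - 15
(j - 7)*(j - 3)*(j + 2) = j^3 - 8*j^2 + j + 42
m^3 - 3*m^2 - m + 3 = (m - 3)*(m - 1)*(m + 1)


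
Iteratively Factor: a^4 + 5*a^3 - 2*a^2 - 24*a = (a + 4)*(a^3 + a^2 - 6*a) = (a + 3)*(a + 4)*(a^2 - 2*a) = (a - 2)*(a + 3)*(a + 4)*(a)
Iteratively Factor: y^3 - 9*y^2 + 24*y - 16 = (y - 4)*(y^2 - 5*y + 4) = (y - 4)*(y - 1)*(y - 4)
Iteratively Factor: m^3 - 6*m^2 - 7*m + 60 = (m + 3)*(m^2 - 9*m + 20) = (m - 5)*(m + 3)*(m - 4)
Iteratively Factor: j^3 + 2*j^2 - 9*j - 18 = (j + 2)*(j^2 - 9) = (j + 2)*(j + 3)*(j - 3)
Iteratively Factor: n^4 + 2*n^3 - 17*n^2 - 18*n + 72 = (n - 3)*(n^3 + 5*n^2 - 2*n - 24) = (n - 3)*(n + 4)*(n^2 + n - 6) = (n - 3)*(n + 3)*(n + 4)*(n - 2)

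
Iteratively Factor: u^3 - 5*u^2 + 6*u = (u)*(u^2 - 5*u + 6) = u*(u - 3)*(u - 2)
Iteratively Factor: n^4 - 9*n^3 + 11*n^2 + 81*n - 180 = (n - 5)*(n^3 - 4*n^2 - 9*n + 36) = (n - 5)*(n - 4)*(n^2 - 9) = (n - 5)*(n - 4)*(n + 3)*(n - 3)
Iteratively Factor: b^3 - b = (b - 1)*(b^2 + b) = b*(b - 1)*(b + 1)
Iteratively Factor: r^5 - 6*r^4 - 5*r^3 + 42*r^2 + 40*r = (r)*(r^4 - 6*r^3 - 5*r^2 + 42*r + 40) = r*(r - 5)*(r^3 - r^2 - 10*r - 8) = r*(r - 5)*(r - 4)*(r^2 + 3*r + 2) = r*(r - 5)*(r - 4)*(r + 2)*(r + 1)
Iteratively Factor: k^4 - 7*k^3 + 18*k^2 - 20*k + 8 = (k - 2)*(k^3 - 5*k^2 + 8*k - 4) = (k - 2)^2*(k^2 - 3*k + 2) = (k - 2)^2*(k - 1)*(k - 2)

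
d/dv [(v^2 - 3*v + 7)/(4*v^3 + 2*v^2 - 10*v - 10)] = (-v^4 + 6*v^3 - 22*v^2 - 12*v + 25)/(4*v^6 + 4*v^5 - 19*v^4 - 30*v^3 + 15*v^2 + 50*v + 25)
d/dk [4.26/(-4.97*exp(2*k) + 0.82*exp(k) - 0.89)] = (42.3444*exp(k) - 3.4932)*exp(k)/(4.97*exp(2*k) - 0.82*exp(k) + 0.89)^2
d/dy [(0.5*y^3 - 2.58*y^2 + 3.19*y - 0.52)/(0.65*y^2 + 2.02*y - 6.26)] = (0.325*y^4 + 2.02*y^3 - 16.6751*y^2 + 32.9776*y - 18.919)/(0.4225*y^4 + 2.626*y^3 - 4.0576*y^2 - 25.2904*y + 39.1876)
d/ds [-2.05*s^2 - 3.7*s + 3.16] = -4.1*s - 3.7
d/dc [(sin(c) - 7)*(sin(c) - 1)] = 2*(sin(c) - 4)*cos(c)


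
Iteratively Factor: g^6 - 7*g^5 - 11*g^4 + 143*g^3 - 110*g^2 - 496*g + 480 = (g - 3)*(g^5 - 4*g^4 - 23*g^3 + 74*g^2 + 112*g - 160) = (g - 3)*(g + 2)*(g^4 - 6*g^3 - 11*g^2 + 96*g - 80) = (g - 5)*(g - 3)*(g + 2)*(g^3 - g^2 - 16*g + 16) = (g - 5)*(g - 3)*(g + 2)*(g + 4)*(g^2 - 5*g + 4) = (g - 5)*(g - 4)*(g - 3)*(g + 2)*(g + 4)*(g - 1)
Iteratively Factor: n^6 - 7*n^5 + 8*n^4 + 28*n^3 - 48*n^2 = (n)*(n^5 - 7*n^4 + 8*n^3 + 28*n^2 - 48*n) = n*(n - 3)*(n^4 - 4*n^3 - 4*n^2 + 16*n) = n*(n - 3)*(n + 2)*(n^3 - 6*n^2 + 8*n) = n*(n - 4)*(n - 3)*(n + 2)*(n^2 - 2*n) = n*(n - 4)*(n - 3)*(n - 2)*(n + 2)*(n)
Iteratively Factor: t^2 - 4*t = (t)*(t - 4)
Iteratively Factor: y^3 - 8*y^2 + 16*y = (y - 4)*(y^2 - 4*y) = y*(y - 4)*(y - 4)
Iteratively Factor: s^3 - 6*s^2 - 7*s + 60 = (s + 3)*(s^2 - 9*s + 20) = (s - 5)*(s + 3)*(s - 4)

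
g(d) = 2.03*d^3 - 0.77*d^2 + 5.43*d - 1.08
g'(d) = 6.09*d^2 - 1.54*d + 5.43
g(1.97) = 22.15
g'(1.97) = 26.03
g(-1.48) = -17.38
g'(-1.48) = 21.05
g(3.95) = 133.46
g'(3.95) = 94.37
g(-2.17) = -37.23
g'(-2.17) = 37.45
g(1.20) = 7.84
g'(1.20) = 12.35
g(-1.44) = -16.56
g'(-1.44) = 20.28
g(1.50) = 12.18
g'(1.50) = 16.82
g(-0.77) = -6.64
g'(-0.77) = 10.23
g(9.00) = 1465.29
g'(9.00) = 484.86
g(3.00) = 63.09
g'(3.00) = 55.62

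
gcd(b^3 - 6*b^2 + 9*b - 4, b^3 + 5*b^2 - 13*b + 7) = b^2 - 2*b + 1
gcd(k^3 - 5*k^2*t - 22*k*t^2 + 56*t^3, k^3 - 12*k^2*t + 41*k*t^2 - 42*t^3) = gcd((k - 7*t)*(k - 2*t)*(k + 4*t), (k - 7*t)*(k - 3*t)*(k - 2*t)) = k^2 - 9*k*t + 14*t^2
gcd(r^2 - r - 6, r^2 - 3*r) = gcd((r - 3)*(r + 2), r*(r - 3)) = r - 3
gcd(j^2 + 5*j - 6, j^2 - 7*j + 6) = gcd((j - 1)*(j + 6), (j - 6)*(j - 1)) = j - 1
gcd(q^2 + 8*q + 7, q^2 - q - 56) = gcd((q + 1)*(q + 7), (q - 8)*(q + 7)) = q + 7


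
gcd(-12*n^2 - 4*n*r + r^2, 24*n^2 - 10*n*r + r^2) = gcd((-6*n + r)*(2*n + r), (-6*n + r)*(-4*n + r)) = -6*n + r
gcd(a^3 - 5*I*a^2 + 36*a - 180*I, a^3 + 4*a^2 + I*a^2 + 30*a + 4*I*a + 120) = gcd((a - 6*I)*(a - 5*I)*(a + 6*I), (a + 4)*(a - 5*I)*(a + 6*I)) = a^2 + I*a + 30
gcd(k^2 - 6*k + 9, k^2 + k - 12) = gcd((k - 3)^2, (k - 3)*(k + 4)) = k - 3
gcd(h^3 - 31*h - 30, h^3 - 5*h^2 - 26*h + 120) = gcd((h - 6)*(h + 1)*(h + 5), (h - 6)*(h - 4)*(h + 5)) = h^2 - h - 30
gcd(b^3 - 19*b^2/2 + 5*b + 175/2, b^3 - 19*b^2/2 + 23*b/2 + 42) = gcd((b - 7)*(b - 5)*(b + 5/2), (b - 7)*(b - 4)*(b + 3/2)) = b - 7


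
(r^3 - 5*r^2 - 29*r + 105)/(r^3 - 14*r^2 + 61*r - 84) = (r + 5)/(r - 4)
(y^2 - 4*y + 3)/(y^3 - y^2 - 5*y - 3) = (y - 1)/(y^2 + 2*y + 1)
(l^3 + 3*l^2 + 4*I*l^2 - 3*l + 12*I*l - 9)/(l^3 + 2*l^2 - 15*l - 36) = (l^2 + 4*I*l - 3)/(l^2 - l - 12)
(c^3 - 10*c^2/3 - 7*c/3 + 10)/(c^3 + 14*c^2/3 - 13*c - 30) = (c - 2)/(c + 6)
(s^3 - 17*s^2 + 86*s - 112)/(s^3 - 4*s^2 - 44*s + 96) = (s - 7)/(s + 6)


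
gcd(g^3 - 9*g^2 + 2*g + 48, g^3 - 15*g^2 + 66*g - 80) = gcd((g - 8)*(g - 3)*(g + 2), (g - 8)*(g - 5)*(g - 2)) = g - 8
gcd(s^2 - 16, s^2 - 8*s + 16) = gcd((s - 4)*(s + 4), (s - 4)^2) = s - 4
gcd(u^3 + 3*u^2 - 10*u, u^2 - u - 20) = 1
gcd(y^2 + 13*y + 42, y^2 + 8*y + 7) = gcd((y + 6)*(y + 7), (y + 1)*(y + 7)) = y + 7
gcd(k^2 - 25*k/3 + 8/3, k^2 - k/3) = k - 1/3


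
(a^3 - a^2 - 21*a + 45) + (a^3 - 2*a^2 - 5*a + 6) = 2*a^3 - 3*a^2 - 26*a + 51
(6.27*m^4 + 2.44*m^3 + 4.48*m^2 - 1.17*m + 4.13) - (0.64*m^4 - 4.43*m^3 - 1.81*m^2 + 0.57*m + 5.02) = 5.63*m^4 + 6.87*m^3 + 6.29*m^2 - 1.74*m - 0.89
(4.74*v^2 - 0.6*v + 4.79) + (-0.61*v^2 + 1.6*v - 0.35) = 4.13*v^2 + 1.0*v + 4.44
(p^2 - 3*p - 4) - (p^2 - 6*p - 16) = 3*p + 12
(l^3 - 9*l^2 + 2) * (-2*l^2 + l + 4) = -2*l^5 + 19*l^4 - 5*l^3 - 40*l^2 + 2*l + 8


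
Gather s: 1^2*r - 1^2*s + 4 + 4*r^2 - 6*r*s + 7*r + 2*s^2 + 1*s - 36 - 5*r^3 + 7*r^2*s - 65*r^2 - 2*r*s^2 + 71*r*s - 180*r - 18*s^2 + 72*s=-5*r^3 - 61*r^2 - 172*r + s^2*(-2*r - 16) + s*(7*r^2 + 65*r + 72) - 32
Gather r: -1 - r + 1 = -r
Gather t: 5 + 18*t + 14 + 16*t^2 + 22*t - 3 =16*t^2 + 40*t + 16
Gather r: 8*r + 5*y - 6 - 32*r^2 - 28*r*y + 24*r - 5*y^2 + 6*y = -32*r^2 + r*(32 - 28*y) - 5*y^2 + 11*y - 6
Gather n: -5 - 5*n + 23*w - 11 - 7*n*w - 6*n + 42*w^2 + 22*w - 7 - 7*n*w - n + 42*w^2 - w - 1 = n*(-14*w - 12) + 84*w^2 + 44*w - 24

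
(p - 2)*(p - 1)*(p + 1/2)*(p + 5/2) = p^4 - 23*p^2/4 + 9*p/4 + 5/2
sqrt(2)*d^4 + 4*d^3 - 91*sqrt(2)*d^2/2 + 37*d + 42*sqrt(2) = (d - 7*sqrt(2)/2)*(d - sqrt(2))*(d + 6*sqrt(2))*(sqrt(2)*d + 1)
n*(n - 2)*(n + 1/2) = n^3 - 3*n^2/2 - n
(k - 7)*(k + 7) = k^2 - 49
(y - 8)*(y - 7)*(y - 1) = y^3 - 16*y^2 + 71*y - 56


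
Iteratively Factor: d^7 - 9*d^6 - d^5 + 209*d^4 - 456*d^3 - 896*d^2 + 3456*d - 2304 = (d - 4)*(d^6 - 5*d^5 - 21*d^4 + 125*d^3 + 44*d^2 - 720*d + 576) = (d - 4)*(d + 4)*(d^5 - 9*d^4 + 15*d^3 + 65*d^2 - 216*d + 144) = (d - 4)^2*(d + 4)*(d^4 - 5*d^3 - 5*d^2 + 45*d - 36) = (d - 4)^2*(d - 1)*(d + 4)*(d^3 - 4*d^2 - 9*d + 36) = (d - 4)^2*(d - 1)*(d + 3)*(d + 4)*(d^2 - 7*d + 12) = (d - 4)^3*(d - 1)*(d + 3)*(d + 4)*(d - 3)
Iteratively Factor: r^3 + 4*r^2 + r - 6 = (r - 1)*(r^2 + 5*r + 6) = (r - 1)*(r + 3)*(r + 2)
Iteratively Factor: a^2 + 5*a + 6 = (a + 3)*(a + 2)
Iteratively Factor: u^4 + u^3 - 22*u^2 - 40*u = (u)*(u^3 + u^2 - 22*u - 40) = u*(u - 5)*(u^2 + 6*u + 8) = u*(u - 5)*(u + 4)*(u + 2)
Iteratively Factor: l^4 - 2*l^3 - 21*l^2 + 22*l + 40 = (l + 4)*(l^3 - 6*l^2 + 3*l + 10) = (l + 1)*(l + 4)*(l^2 - 7*l + 10) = (l - 2)*(l + 1)*(l + 4)*(l - 5)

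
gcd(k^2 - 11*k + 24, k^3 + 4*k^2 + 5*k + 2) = 1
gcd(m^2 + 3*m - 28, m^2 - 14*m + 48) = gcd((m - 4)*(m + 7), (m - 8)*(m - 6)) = 1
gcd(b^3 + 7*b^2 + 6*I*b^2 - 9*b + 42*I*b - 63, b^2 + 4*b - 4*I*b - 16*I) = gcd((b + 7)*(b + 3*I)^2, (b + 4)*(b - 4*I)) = 1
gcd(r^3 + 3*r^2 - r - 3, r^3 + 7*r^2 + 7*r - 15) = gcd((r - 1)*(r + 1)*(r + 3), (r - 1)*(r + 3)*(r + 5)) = r^2 + 2*r - 3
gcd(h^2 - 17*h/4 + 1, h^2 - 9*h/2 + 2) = h - 4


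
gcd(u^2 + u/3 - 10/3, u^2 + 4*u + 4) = u + 2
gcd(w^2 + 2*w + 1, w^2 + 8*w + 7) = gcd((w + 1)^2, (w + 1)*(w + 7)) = w + 1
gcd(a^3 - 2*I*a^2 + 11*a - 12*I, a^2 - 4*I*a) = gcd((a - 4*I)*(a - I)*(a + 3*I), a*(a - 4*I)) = a - 4*I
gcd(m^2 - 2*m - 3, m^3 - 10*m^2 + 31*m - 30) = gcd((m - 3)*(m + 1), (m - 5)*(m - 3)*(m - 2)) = m - 3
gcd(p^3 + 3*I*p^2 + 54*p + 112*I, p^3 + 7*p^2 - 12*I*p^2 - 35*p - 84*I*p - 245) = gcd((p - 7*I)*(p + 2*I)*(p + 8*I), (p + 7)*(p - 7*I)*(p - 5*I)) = p - 7*I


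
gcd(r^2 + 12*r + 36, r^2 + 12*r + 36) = r^2 + 12*r + 36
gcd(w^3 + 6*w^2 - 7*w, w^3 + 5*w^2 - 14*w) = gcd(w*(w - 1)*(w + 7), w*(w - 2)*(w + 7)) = w^2 + 7*w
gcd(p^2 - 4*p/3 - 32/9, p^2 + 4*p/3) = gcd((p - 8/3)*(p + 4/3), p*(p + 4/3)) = p + 4/3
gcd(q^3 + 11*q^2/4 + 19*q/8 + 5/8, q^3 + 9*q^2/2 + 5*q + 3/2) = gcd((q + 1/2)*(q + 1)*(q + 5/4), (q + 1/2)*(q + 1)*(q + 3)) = q^2 + 3*q/2 + 1/2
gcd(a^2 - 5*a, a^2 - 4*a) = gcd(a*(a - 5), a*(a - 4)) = a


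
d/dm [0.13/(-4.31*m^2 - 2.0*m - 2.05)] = (1.1206*m + 0.26)/(4.31*m^2 + 2.0*m + 2.05)^2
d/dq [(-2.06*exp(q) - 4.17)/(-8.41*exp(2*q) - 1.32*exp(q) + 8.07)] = (-(2.06*exp(q) + 4.17)*(16.82*exp(q) + 1.32) + 17.3246*exp(2*q) + 2.7192*exp(q) - 16.6242)*exp(q)/(8.41*exp(2*q) + 1.32*exp(q) - 8.07)^2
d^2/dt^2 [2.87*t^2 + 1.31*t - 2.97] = 5.74000000000000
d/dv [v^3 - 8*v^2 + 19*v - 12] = 3*v^2 - 16*v + 19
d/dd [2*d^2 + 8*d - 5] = 4*d + 8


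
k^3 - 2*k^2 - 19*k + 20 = (k - 5)*(k - 1)*(k + 4)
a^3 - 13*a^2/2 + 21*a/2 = a*(a - 7/2)*(a - 3)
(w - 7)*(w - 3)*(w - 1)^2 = w^4 - 12*w^3 + 42*w^2 - 52*w + 21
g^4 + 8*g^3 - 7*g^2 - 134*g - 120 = (g - 4)*(g + 1)*(g + 5)*(g + 6)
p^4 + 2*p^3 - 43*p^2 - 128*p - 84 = (p - 7)*(p + 1)*(p + 2)*(p + 6)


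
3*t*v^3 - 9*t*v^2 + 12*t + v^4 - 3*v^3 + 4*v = (3*t + v)*(v - 2)^2*(v + 1)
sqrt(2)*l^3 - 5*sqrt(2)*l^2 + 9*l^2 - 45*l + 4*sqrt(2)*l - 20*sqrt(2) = (l - 5)*(l + 4*sqrt(2))*(sqrt(2)*l + 1)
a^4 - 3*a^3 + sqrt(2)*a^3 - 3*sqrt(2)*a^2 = a^2*(a - 3)*(a + sqrt(2))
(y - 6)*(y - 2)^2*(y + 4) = y^4 - 6*y^3 - 12*y^2 + 88*y - 96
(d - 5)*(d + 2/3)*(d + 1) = d^3 - 10*d^2/3 - 23*d/3 - 10/3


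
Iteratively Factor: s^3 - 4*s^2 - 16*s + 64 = (s + 4)*(s^2 - 8*s + 16) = (s - 4)*(s + 4)*(s - 4)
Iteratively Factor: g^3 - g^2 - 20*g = (g - 5)*(g^2 + 4*g) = (g - 5)*(g + 4)*(g)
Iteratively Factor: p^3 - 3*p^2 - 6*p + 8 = (p + 2)*(p^2 - 5*p + 4) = (p - 1)*(p + 2)*(p - 4)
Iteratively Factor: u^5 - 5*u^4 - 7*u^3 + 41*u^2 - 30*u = (u)*(u^4 - 5*u^3 - 7*u^2 + 41*u - 30) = u*(u - 5)*(u^3 - 7*u + 6) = u*(u - 5)*(u - 1)*(u^2 + u - 6) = u*(u - 5)*(u - 2)*(u - 1)*(u + 3)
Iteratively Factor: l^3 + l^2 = (l)*(l^2 + l) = l*(l + 1)*(l)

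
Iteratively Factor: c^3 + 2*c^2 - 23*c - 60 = (c - 5)*(c^2 + 7*c + 12) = (c - 5)*(c + 3)*(c + 4)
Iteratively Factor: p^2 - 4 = (p + 2)*(p - 2)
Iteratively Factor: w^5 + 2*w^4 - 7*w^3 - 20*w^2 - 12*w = (w - 3)*(w^4 + 5*w^3 + 8*w^2 + 4*w) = (w - 3)*(w + 1)*(w^3 + 4*w^2 + 4*w) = w*(w - 3)*(w + 1)*(w^2 + 4*w + 4) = w*(w - 3)*(w + 1)*(w + 2)*(w + 2)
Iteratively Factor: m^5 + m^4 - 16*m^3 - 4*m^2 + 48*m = (m + 2)*(m^4 - m^3 - 14*m^2 + 24*m) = m*(m + 2)*(m^3 - m^2 - 14*m + 24) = m*(m - 3)*(m + 2)*(m^2 + 2*m - 8) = m*(m - 3)*(m - 2)*(m + 2)*(m + 4)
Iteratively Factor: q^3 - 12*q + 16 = (q - 2)*(q^2 + 2*q - 8) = (q - 2)^2*(q + 4)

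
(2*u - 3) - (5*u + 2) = -3*u - 5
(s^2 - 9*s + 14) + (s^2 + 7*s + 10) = 2*s^2 - 2*s + 24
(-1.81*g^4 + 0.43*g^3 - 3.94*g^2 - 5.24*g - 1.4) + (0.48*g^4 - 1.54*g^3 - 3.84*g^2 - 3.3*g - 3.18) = -1.33*g^4 - 1.11*g^3 - 7.78*g^2 - 8.54*g - 4.58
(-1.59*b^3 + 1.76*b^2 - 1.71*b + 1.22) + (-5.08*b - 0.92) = -1.59*b^3 + 1.76*b^2 - 6.79*b + 0.3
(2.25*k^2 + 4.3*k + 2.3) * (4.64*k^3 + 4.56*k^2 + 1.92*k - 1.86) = 10.44*k^5 + 30.212*k^4 + 34.6*k^3 + 14.559*k^2 - 3.582*k - 4.278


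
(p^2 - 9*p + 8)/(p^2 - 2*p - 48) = (p - 1)/(p + 6)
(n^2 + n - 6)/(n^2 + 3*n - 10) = (n + 3)/(n + 5)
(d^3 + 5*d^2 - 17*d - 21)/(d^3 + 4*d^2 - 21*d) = (d + 1)/d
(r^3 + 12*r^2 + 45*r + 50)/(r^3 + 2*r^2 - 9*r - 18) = (r^2 + 10*r + 25)/(r^2 - 9)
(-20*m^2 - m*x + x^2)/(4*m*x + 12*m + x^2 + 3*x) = (-5*m + x)/(x + 3)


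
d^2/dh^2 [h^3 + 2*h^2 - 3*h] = 6*h + 4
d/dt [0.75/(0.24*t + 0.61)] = -0.18/(0.24*t + 0.61)^2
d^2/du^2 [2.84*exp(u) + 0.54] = 2.84*exp(u)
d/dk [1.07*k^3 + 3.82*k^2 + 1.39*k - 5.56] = 3.21*k^2 + 7.64*k + 1.39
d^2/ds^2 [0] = 0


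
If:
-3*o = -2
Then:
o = 2/3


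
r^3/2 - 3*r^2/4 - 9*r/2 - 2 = (r/2 + 1)*(r - 4)*(r + 1/2)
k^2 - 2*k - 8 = (k - 4)*(k + 2)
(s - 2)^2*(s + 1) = s^3 - 3*s^2 + 4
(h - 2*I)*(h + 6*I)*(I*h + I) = I*h^3 - 4*h^2 + I*h^2 - 4*h + 12*I*h + 12*I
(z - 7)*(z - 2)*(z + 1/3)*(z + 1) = z^4 - 23*z^3/3 + 7*z^2/3 + 47*z/3 + 14/3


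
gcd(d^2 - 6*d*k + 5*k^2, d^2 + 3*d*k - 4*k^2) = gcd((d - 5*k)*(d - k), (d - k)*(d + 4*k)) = d - k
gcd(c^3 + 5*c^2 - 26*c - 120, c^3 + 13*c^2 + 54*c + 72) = c^2 + 10*c + 24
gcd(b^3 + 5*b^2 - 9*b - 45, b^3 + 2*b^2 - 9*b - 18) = b^2 - 9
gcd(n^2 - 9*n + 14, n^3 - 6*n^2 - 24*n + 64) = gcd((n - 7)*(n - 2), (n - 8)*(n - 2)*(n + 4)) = n - 2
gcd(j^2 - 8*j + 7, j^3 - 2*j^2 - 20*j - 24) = 1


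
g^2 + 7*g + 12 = (g + 3)*(g + 4)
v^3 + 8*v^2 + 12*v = v*(v + 2)*(v + 6)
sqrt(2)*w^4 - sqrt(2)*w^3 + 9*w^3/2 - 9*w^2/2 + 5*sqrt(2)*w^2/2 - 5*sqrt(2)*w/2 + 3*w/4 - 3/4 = (w - 1)*(w + sqrt(2)/2)*(w + 3*sqrt(2)/2)*(sqrt(2)*w + 1/2)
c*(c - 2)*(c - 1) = c^3 - 3*c^2 + 2*c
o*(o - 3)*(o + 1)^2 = o^4 - o^3 - 5*o^2 - 3*o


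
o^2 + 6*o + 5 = (o + 1)*(o + 5)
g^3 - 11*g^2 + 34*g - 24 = (g - 6)*(g - 4)*(g - 1)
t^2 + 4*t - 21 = (t - 3)*(t + 7)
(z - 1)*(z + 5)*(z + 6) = z^3 + 10*z^2 + 19*z - 30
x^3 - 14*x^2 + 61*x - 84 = (x - 7)*(x - 4)*(x - 3)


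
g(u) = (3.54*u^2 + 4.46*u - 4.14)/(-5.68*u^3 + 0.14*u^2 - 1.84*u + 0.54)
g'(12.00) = 0.01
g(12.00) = -0.06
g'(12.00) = 0.01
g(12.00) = -0.06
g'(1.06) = -0.02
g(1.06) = -0.57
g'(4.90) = 0.03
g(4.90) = -0.15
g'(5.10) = 0.03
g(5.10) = -0.15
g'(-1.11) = -1.31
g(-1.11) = -0.45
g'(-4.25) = 0.01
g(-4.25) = 0.09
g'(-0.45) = -7.36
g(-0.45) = -2.84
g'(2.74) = 0.11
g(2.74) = -0.29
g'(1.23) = 0.16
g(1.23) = -0.55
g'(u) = (7.08*u + 4.46)/(-5.68*u^3 + 0.14*u^2 - 1.84*u + 0.54) + (3.54*u^2 + 4.46*u - 4.14)*(17.04*u^2 - 0.28*u + 1.84)/(-5.68*u^3 + 0.14*u^2 - 1.84*u + 0.54)^2 = (20.1072*u^4 + 50.6656*u^3 - 77.6836*u^2 + 4.9824*u - 5.2092)/(32.2624*u^6 - 1.5904*u^5 + 20.922*u^4 - 6.6496*u^3 + 3.5368*u^2 - 1.9872*u + 0.2916)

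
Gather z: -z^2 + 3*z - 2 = -z^2 + 3*z - 2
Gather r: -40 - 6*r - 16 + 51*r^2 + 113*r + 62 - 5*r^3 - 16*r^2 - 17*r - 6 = -5*r^3 + 35*r^2 + 90*r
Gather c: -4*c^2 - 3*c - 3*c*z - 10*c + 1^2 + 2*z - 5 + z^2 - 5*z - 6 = -4*c^2 + c*(-3*z - 13) + z^2 - 3*z - 10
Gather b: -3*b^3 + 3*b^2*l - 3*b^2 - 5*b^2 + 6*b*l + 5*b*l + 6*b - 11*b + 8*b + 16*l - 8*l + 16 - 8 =-3*b^3 + b^2*(3*l - 8) + b*(11*l + 3) + 8*l + 8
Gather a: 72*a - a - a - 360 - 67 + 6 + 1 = 70*a - 420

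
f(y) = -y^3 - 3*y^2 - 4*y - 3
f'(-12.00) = -364.00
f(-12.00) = 1341.00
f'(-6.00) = -76.00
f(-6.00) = 129.00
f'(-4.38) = -35.27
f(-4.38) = 40.99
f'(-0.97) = -1.00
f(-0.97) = -1.03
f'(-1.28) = -1.24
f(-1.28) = -0.70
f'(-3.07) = -13.85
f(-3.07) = 9.94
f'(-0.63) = -1.41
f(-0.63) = -1.42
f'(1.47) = -19.30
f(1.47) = -18.54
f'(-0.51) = -1.72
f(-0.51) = -1.61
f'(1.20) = -15.52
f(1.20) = -13.85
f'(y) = -3*y^2 - 6*y - 4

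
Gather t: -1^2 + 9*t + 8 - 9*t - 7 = 0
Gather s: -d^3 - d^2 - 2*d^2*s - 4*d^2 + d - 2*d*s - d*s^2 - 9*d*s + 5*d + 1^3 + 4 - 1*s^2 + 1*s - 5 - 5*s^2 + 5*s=-d^3 - 5*d^2 + 6*d + s^2*(-d - 6) + s*(-2*d^2 - 11*d + 6)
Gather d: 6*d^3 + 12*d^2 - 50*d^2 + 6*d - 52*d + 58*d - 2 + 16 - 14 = 6*d^3 - 38*d^2 + 12*d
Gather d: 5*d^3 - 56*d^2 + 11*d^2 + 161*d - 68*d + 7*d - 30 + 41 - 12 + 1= 5*d^3 - 45*d^2 + 100*d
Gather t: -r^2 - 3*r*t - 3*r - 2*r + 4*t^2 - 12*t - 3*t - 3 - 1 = -r^2 - 5*r + 4*t^2 + t*(-3*r - 15) - 4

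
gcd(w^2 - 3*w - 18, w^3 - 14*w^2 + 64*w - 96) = w - 6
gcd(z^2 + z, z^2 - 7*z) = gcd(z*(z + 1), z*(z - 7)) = z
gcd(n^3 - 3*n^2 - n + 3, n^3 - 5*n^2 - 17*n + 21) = n - 1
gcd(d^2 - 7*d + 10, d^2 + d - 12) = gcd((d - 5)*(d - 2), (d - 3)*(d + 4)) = 1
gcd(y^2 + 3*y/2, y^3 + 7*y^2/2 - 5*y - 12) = y + 3/2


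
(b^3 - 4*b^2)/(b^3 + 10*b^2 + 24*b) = b*(b - 4)/(b^2 + 10*b + 24)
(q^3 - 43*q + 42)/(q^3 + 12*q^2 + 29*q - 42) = (q - 6)/(q + 6)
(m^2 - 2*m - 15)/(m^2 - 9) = (m - 5)/(m - 3)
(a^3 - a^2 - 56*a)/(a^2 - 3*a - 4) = a*(-a^2 + a + 56)/(-a^2 + 3*a + 4)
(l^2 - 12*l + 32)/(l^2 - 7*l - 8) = (l - 4)/(l + 1)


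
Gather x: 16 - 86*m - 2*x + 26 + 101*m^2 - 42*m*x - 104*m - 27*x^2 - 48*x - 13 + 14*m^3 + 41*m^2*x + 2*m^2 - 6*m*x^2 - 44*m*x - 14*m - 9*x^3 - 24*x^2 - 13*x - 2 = 14*m^3 + 103*m^2 - 204*m - 9*x^3 + x^2*(-6*m - 51) + x*(41*m^2 - 86*m - 63) + 27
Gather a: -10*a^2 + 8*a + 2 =-10*a^2 + 8*a + 2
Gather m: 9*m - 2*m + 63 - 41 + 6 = 7*m + 28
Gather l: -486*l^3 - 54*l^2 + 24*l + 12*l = -486*l^3 - 54*l^2 + 36*l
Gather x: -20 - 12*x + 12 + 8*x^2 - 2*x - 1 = 8*x^2 - 14*x - 9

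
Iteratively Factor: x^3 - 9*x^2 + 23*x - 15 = (x - 5)*(x^2 - 4*x + 3) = (x - 5)*(x - 3)*(x - 1)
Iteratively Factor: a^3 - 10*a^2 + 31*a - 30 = (a - 2)*(a^2 - 8*a + 15) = (a - 5)*(a - 2)*(a - 3)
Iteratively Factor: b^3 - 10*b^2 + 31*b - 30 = (b - 3)*(b^2 - 7*b + 10) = (b - 3)*(b - 2)*(b - 5)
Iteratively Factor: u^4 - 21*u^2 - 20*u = (u)*(u^3 - 21*u - 20) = u*(u - 5)*(u^2 + 5*u + 4) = u*(u - 5)*(u + 4)*(u + 1)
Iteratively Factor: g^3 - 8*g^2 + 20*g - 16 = (g - 2)*(g^2 - 6*g + 8) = (g - 4)*(g - 2)*(g - 2)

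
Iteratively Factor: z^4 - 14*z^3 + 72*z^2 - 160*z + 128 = (z - 2)*(z^3 - 12*z^2 + 48*z - 64) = (z - 4)*(z - 2)*(z^2 - 8*z + 16) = (z - 4)^2*(z - 2)*(z - 4)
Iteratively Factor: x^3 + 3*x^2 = (x)*(x^2 + 3*x) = x*(x + 3)*(x)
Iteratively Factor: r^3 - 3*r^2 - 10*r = (r + 2)*(r^2 - 5*r) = r*(r + 2)*(r - 5)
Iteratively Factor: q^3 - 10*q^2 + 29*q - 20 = (q - 1)*(q^2 - 9*q + 20) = (q - 5)*(q - 1)*(q - 4)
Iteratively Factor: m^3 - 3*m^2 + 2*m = (m - 2)*(m^2 - m) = (m - 2)*(m - 1)*(m)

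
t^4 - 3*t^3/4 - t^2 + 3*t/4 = t*(t - 1)*(t - 3/4)*(t + 1)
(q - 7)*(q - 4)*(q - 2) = q^3 - 13*q^2 + 50*q - 56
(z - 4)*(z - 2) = z^2 - 6*z + 8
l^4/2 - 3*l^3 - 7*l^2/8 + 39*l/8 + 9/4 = (l/2 + 1/2)*(l - 6)*(l - 3/2)*(l + 1/2)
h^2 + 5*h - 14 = (h - 2)*(h + 7)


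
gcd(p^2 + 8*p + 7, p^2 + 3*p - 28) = p + 7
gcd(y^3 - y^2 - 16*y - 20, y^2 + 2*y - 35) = y - 5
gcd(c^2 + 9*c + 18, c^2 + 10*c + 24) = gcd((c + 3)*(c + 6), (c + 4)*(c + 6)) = c + 6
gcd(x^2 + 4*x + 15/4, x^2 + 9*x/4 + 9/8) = x + 3/2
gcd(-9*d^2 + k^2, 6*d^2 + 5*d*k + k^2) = 3*d + k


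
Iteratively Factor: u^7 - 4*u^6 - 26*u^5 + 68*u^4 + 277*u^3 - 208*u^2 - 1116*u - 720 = (u + 2)*(u^6 - 6*u^5 - 14*u^4 + 96*u^3 + 85*u^2 - 378*u - 360) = (u + 2)*(u + 3)*(u^5 - 9*u^4 + 13*u^3 + 57*u^2 - 86*u - 120) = (u - 4)*(u + 2)*(u + 3)*(u^4 - 5*u^3 - 7*u^2 + 29*u + 30) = (u - 4)*(u - 3)*(u + 2)*(u + 3)*(u^3 - 2*u^2 - 13*u - 10) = (u - 5)*(u - 4)*(u - 3)*(u + 2)*(u + 3)*(u^2 + 3*u + 2) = (u - 5)*(u - 4)*(u - 3)*(u + 1)*(u + 2)*(u + 3)*(u + 2)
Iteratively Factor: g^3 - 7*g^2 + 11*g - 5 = (g - 1)*(g^2 - 6*g + 5) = (g - 1)^2*(g - 5)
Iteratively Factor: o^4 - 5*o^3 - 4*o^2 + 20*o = (o + 2)*(o^3 - 7*o^2 + 10*o) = (o - 5)*(o + 2)*(o^2 - 2*o) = o*(o - 5)*(o + 2)*(o - 2)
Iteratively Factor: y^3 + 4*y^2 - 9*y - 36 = (y + 4)*(y^2 - 9) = (y - 3)*(y + 4)*(y + 3)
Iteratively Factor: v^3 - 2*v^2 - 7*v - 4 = (v - 4)*(v^2 + 2*v + 1) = (v - 4)*(v + 1)*(v + 1)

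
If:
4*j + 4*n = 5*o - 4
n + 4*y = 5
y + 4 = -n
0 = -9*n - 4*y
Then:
No Solution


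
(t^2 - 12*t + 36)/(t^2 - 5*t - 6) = (t - 6)/(t + 1)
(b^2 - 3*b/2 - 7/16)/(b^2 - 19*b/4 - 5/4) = (b - 7/4)/(b - 5)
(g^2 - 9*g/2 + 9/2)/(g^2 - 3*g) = (g - 3/2)/g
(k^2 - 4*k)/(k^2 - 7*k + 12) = k/(k - 3)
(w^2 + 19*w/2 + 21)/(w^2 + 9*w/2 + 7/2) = (w + 6)/(w + 1)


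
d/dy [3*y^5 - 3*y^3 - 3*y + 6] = 15*y^4 - 9*y^2 - 3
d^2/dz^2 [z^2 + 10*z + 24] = 2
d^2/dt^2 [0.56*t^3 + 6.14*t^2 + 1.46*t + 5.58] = 3.36*t + 12.28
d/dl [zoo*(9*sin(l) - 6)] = zoo*cos(l)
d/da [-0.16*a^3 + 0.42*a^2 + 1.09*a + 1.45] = -0.48*a^2 + 0.84*a + 1.09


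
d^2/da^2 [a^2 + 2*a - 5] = 2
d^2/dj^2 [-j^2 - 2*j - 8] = -2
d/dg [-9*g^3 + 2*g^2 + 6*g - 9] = -27*g^2 + 4*g + 6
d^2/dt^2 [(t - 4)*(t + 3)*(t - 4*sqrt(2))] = 6*t - 8*sqrt(2) - 2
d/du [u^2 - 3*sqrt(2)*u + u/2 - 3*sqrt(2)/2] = 2*u - 3*sqrt(2) + 1/2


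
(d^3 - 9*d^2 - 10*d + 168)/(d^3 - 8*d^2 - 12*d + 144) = (d - 7)/(d - 6)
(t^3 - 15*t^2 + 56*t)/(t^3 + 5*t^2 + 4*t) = (t^2 - 15*t + 56)/(t^2 + 5*t + 4)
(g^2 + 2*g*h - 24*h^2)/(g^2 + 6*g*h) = (g - 4*h)/g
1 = 1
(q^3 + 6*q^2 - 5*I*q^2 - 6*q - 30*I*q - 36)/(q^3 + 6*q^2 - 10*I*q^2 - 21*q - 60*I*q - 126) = (q - 2*I)/(q - 7*I)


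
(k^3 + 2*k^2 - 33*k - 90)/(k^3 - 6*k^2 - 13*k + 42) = (k^2 - k - 30)/(k^2 - 9*k + 14)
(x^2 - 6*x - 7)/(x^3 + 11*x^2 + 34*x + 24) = (x - 7)/(x^2 + 10*x + 24)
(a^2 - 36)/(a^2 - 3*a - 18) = (a + 6)/(a + 3)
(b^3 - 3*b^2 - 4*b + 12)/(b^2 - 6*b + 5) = (b^3 - 3*b^2 - 4*b + 12)/(b^2 - 6*b + 5)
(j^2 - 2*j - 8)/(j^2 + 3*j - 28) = (j + 2)/(j + 7)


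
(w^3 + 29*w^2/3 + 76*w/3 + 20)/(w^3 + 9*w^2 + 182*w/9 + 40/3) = 3*(w + 2)/(3*w + 4)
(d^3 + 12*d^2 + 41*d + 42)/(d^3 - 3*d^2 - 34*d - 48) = (d + 7)/(d - 8)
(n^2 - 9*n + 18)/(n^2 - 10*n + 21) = (n - 6)/(n - 7)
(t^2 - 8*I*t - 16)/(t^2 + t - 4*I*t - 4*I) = (t - 4*I)/(t + 1)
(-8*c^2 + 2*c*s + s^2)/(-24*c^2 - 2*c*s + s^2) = (-2*c + s)/(-6*c + s)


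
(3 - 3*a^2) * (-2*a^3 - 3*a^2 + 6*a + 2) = 6*a^5 + 9*a^4 - 24*a^3 - 15*a^2 + 18*a + 6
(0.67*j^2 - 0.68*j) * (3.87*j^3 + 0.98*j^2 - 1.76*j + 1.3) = 2.5929*j^5 - 1.975*j^4 - 1.8456*j^3 + 2.0678*j^2 - 0.884*j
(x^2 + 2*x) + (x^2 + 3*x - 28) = 2*x^2 + 5*x - 28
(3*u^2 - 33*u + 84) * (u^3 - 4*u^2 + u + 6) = 3*u^5 - 45*u^4 + 219*u^3 - 351*u^2 - 114*u + 504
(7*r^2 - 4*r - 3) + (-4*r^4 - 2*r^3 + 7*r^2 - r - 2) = -4*r^4 - 2*r^3 + 14*r^2 - 5*r - 5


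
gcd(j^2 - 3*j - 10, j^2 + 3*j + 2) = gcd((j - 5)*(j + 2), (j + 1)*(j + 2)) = j + 2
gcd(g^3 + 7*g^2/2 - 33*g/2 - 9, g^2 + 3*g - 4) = 1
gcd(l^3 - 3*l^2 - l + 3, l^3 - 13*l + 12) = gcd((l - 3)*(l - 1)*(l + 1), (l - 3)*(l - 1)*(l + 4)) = l^2 - 4*l + 3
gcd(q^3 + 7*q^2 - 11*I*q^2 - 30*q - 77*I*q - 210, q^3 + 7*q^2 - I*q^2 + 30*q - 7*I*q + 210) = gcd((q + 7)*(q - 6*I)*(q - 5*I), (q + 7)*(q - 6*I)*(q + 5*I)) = q^2 + q*(7 - 6*I) - 42*I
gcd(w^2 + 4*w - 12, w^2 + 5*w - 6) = w + 6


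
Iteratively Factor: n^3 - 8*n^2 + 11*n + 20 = (n - 4)*(n^2 - 4*n - 5) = (n - 5)*(n - 4)*(n + 1)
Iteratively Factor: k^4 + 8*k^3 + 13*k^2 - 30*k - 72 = (k + 4)*(k^3 + 4*k^2 - 3*k - 18) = (k + 3)*(k + 4)*(k^2 + k - 6) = (k - 2)*(k + 3)*(k + 4)*(k + 3)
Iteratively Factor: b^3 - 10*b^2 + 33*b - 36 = (b - 4)*(b^2 - 6*b + 9) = (b - 4)*(b - 3)*(b - 3)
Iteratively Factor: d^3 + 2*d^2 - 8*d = (d + 4)*(d^2 - 2*d) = d*(d + 4)*(d - 2)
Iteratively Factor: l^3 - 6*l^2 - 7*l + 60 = (l - 5)*(l^2 - l - 12) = (l - 5)*(l + 3)*(l - 4)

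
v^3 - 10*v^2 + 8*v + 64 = (v - 8)*(v - 4)*(v + 2)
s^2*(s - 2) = s^3 - 2*s^2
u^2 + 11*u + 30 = (u + 5)*(u + 6)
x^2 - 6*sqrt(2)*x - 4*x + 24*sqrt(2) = (x - 4)*(x - 6*sqrt(2))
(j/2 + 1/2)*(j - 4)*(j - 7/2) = j^3/2 - 13*j^2/4 + 13*j/4 + 7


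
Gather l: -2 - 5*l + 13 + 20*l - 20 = 15*l - 9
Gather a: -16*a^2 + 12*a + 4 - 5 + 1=-16*a^2 + 12*a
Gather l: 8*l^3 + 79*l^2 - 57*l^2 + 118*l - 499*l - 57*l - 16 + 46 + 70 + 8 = 8*l^3 + 22*l^2 - 438*l + 108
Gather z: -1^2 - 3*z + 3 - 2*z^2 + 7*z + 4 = -2*z^2 + 4*z + 6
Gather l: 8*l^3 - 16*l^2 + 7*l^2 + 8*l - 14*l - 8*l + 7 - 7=8*l^3 - 9*l^2 - 14*l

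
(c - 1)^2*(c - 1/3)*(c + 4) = c^4 + 5*c^3/3 - 23*c^2/3 + 19*c/3 - 4/3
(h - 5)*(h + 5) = h^2 - 25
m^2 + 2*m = m*(m + 2)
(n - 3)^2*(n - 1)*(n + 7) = n^4 - 34*n^2 + 96*n - 63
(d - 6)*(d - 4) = d^2 - 10*d + 24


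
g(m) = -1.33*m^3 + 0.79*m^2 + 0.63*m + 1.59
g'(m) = -3.99*m^2 + 1.58*m + 0.63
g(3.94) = -65.01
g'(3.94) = -55.08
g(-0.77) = 2.18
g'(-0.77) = -2.95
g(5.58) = -201.37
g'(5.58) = -114.79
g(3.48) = -42.70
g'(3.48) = -42.19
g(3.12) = -29.15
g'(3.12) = -33.28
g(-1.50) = 6.91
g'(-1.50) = -10.72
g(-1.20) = 4.27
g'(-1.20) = -7.01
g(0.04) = 1.62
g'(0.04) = 0.69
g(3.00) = -25.32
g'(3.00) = -30.54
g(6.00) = -253.47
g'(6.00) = -133.53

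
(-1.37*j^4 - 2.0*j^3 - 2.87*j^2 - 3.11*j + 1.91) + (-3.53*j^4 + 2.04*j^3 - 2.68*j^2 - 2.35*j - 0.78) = -4.9*j^4 + 0.04*j^3 - 5.55*j^2 - 5.46*j + 1.13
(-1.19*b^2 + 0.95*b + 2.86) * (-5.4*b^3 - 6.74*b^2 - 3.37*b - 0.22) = 6.426*b^5 + 2.8906*b^4 - 17.8367*b^3 - 22.2161*b^2 - 9.8472*b - 0.6292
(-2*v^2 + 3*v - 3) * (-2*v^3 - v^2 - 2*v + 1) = 4*v^5 - 4*v^4 + 7*v^3 - 5*v^2 + 9*v - 3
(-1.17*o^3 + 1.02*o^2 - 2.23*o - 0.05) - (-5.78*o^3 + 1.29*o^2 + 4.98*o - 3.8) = 4.61*o^3 - 0.27*o^2 - 7.21*o + 3.75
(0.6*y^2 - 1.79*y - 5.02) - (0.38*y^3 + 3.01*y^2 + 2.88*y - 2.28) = -0.38*y^3 - 2.41*y^2 - 4.67*y - 2.74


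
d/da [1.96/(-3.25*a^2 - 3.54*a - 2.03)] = (12.74*a + 6.9384)/(3.25*a^2 + 3.54*a + 2.03)^2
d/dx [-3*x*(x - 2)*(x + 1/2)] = -9*x^2 + 9*x + 3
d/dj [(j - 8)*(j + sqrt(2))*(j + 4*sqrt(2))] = 3*j^2 - 16*j + 10*sqrt(2)*j - 40*sqrt(2) + 8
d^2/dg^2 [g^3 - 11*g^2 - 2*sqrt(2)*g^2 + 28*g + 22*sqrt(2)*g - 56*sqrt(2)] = 6*g - 22 - 4*sqrt(2)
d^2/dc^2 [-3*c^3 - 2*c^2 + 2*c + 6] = -18*c - 4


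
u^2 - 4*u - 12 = (u - 6)*(u + 2)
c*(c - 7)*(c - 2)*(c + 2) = c^4 - 7*c^3 - 4*c^2 + 28*c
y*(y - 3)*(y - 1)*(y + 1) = y^4 - 3*y^3 - y^2 + 3*y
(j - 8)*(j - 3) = j^2 - 11*j + 24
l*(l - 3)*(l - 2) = l^3 - 5*l^2 + 6*l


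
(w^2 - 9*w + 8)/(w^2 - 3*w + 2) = (w - 8)/(w - 2)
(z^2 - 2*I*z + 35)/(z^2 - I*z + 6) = (z^2 - 2*I*z + 35)/(z^2 - I*z + 6)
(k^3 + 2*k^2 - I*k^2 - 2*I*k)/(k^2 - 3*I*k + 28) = k*(k^2 + k*(2 - I) - 2*I)/(k^2 - 3*I*k + 28)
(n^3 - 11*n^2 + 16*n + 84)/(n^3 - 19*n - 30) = (n^2 - 13*n + 42)/(n^2 - 2*n - 15)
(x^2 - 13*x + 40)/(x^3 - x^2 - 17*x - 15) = (x - 8)/(x^2 + 4*x + 3)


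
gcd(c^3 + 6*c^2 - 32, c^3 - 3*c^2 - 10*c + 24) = c - 2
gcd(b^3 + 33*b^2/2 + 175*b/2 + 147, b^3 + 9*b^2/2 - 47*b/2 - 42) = b + 7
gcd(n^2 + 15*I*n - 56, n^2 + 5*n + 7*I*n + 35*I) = n + 7*I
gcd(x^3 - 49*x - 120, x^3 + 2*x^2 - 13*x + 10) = x + 5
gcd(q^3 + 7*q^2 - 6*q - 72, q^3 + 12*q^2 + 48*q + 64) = q + 4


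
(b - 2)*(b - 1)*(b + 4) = b^3 + b^2 - 10*b + 8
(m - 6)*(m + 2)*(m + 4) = m^3 - 28*m - 48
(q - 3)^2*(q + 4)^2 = q^4 + 2*q^3 - 23*q^2 - 24*q + 144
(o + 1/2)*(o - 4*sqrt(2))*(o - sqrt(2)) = o^3 - 5*sqrt(2)*o^2 + o^2/2 - 5*sqrt(2)*o/2 + 8*o + 4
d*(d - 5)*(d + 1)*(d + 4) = d^4 - 21*d^2 - 20*d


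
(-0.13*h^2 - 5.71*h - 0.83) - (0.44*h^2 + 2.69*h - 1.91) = -0.57*h^2 - 8.4*h + 1.08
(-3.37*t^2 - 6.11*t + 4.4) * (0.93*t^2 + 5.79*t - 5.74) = -3.1341*t^4 - 25.1946*t^3 - 11.9411*t^2 + 60.5474*t - 25.256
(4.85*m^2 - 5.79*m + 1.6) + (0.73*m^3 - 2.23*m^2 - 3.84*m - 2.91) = 0.73*m^3 + 2.62*m^2 - 9.63*m - 1.31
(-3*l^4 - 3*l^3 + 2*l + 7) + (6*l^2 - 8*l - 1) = -3*l^4 - 3*l^3 + 6*l^2 - 6*l + 6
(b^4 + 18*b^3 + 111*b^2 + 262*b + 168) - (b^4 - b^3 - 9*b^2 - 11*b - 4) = 19*b^3 + 120*b^2 + 273*b + 172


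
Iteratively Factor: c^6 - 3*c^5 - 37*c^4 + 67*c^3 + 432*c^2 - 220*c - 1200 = (c + 4)*(c^5 - 7*c^4 - 9*c^3 + 103*c^2 + 20*c - 300) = (c - 2)*(c + 4)*(c^4 - 5*c^3 - 19*c^2 + 65*c + 150) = (c - 5)*(c - 2)*(c + 4)*(c^3 - 19*c - 30) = (c - 5)^2*(c - 2)*(c + 4)*(c^2 + 5*c + 6) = (c - 5)^2*(c - 2)*(c + 3)*(c + 4)*(c + 2)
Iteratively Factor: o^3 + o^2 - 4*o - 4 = (o - 2)*(o^2 + 3*o + 2) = (o - 2)*(o + 2)*(o + 1)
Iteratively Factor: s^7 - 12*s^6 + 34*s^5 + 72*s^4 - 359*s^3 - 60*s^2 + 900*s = (s - 3)*(s^6 - 9*s^5 + 7*s^4 + 93*s^3 - 80*s^2 - 300*s) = (s - 5)*(s - 3)*(s^5 - 4*s^4 - 13*s^3 + 28*s^2 + 60*s) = (s - 5)*(s - 3)^2*(s^4 - s^3 - 16*s^2 - 20*s) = (s - 5)*(s - 3)^2*(s + 2)*(s^3 - 3*s^2 - 10*s) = (s - 5)*(s - 3)^2*(s + 2)^2*(s^2 - 5*s) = s*(s - 5)*(s - 3)^2*(s + 2)^2*(s - 5)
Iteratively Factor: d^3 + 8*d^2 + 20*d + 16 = (d + 2)*(d^2 + 6*d + 8) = (d + 2)^2*(d + 4)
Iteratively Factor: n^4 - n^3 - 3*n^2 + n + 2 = (n + 1)*(n^3 - 2*n^2 - n + 2) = (n - 1)*(n + 1)*(n^2 - n - 2) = (n - 2)*(n - 1)*(n + 1)*(n + 1)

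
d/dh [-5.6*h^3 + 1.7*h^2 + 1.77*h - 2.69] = -16.8*h^2 + 3.4*h + 1.77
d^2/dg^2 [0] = 0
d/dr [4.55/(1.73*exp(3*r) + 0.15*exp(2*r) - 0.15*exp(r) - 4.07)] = (-23.6145*exp(2*r) - 1.365*exp(r) + 0.6825)*exp(r)/(1.73*exp(3*r) + 0.15*exp(2*r) - 0.15*exp(r) - 4.07)^2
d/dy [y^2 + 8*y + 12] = 2*y + 8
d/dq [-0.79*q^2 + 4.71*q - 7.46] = 4.71 - 1.58*q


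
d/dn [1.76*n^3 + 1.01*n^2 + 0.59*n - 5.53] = 5.28*n^2 + 2.02*n + 0.59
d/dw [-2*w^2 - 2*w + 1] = -4*w - 2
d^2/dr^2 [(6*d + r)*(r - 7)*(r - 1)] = 12*d + 6*r - 16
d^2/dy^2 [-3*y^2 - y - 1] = -6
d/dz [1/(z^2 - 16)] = -2*z/(z^2 - 16)^2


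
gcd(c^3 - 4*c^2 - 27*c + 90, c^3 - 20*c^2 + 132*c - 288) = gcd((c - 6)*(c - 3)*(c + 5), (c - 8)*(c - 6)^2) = c - 6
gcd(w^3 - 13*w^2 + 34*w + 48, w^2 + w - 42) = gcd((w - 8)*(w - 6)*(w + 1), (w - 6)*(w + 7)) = w - 6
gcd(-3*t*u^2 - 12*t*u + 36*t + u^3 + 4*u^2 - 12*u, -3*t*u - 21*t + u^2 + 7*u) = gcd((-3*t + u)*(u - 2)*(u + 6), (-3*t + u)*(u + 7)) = 3*t - u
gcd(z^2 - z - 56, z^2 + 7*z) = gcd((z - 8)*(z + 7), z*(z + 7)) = z + 7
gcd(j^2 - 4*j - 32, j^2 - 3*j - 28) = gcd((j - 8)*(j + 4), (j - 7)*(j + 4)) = j + 4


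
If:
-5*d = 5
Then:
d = -1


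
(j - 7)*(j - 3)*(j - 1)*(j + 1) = j^4 - 10*j^3 + 20*j^2 + 10*j - 21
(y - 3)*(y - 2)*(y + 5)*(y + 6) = y^4 + 6*y^3 - 19*y^2 - 84*y + 180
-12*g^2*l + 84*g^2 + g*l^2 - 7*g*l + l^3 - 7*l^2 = (-3*g + l)*(4*g + l)*(l - 7)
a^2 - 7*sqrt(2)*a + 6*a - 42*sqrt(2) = (a + 6)*(a - 7*sqrt(2))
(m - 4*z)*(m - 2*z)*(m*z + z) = m^3*z - 6*m^2*z^2 + m^2*z + 8*m*z^3 - 6*m*z^2 + 8*z^3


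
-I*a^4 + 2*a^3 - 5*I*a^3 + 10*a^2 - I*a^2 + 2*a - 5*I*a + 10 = (a + 5)*(a - I)*(a + 2*I)*(-I*a + 1)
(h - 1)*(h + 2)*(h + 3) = h^3 + 4*h^2 + h - 6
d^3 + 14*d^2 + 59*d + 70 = (d + 2)*(d + 5)*(d + 7)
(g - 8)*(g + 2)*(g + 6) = g^3 - 52*g - 96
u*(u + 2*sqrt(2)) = u^2 + 2*sqrt(2)*u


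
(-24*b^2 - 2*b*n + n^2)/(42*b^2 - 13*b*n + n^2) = (-4*b - n)/(7*b - n)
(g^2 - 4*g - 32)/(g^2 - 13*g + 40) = (g + 4)/(g - 5)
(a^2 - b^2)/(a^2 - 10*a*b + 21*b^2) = (a^2 - b^2)/(a^2 - 10*a*b + 21*b^2)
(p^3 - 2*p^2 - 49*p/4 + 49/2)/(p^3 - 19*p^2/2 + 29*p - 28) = (p + 7/2)/(p - 4)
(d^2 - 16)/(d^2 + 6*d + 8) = (d - 4)/(d + 2)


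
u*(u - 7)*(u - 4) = u^3 - 11*u^2 + 28*u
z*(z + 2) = z^2 + 2*z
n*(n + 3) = n^2 + 3*n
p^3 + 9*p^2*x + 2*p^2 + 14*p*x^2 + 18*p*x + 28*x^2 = (p + 2)*(p + 2*x)*(p + 7*x)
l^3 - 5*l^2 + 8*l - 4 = (l - 2)^2*(l - 1)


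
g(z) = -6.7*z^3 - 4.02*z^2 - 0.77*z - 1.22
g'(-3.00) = -157.55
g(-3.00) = 145.81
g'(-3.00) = -157.55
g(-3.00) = 145.81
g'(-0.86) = -8.72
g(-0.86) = 0.73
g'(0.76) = -18.49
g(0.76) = -7.07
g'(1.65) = -68.76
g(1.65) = -43.53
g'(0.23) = -3.68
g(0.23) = -1.69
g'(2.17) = -112.87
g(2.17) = -90.28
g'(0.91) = -24.73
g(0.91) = -10.30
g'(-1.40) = -28.91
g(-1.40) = 10.36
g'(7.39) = -1157.89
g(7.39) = -2930.46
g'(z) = -20.1*z^2 - 8.04*z - 0.77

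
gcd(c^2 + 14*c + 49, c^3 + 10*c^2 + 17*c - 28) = c + 7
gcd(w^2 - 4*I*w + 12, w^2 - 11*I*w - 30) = w - 6*I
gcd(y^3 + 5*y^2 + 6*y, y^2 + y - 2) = y + 2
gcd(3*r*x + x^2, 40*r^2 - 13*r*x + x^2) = 1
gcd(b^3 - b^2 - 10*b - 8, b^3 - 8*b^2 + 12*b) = 1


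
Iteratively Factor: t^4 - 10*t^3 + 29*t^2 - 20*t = (t - 4)*(t^3 - 6*t^2 + 5*t) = (t - 4)*(t - 1)*(t^2 - 5*t) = t*(t - 4)*(t - 1)*(t - 5)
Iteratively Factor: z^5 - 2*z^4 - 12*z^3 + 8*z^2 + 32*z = (z + 2)*(z^4 - 4*z^3 - 4*z^2 + 16*z) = z*(z + 2)*(z^3 - 4*z^2 - 4*z + 16) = z*(z - 4)*(z + 2)*(z^2 - 4) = z*(z - 4)*(z + 2)^2*(z - 2)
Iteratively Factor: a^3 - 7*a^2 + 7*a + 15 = (a - 5)*(a^2 - 2*a - 3) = (a - 5)*(a - 3)*(a + 1)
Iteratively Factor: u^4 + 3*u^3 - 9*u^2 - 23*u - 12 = (u - 3)*(u^3 + 6*u^2 + 9*u + 4) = (u - 3)*(u + 1)*(u^2 + 5*u + 4) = (u - 3)*(u + 1)*(u + 4)*(u + 1)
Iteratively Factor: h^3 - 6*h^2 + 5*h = (h - 1)*(h^2 - 5*h) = (h - 5)*(h - 1)*(h)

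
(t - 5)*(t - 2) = t^2 - 7*t + 10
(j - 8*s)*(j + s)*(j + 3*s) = j^3 - 4*j^2*s - 29*j*s^2 - 24*s^3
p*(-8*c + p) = -8*c*p + p^2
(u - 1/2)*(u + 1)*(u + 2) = u^3 + 5*u^2/2 + u/2 - 1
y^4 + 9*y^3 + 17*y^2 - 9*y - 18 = (y - 1)*(y + 1)*(y + 3)*(y + 6)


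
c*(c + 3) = c^2 + 3*c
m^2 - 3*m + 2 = (m - 2)*(m - 1)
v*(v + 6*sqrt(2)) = v^2 + 6*sqrt(2)*v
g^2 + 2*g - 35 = (g - 5)*(g + 7)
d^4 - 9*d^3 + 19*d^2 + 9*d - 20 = (d - 5)*(d - 4)*(d - 1)*(d + 1)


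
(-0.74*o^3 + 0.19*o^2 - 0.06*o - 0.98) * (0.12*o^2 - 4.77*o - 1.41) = -0.0888*o^5 + 3.5526*o^4 + 0.1299*o^3 - 0.0993*o^2 + 4.7592*o + 1.3818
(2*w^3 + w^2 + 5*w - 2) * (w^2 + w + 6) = 2*w^5 + 3*w^4 + 18*w^3 + 9*w^2 + 28*w - 12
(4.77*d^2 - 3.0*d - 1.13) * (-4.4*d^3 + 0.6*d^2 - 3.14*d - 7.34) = -20.988*d^5 + 16.062*d^4 - 11.8058*d^3 - 26.2698*d^2 + 25.5682*d + 8.2942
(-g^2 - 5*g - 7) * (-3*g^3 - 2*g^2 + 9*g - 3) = 3*g^5 + 17*g^4 + 22*g^3 - 28*g^2 - 48*g + 21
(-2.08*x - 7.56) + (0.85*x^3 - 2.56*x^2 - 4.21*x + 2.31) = 0.85*x^3 - 2.56*x^2 - 6.29*x - 5.25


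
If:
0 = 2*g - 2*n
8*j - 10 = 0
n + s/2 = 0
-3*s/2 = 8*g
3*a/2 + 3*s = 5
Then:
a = 10/3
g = 0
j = 5/4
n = 0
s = 0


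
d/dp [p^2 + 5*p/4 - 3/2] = 2*p + 5/4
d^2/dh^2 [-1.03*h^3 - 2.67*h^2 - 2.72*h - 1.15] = -6.18*h - 5.34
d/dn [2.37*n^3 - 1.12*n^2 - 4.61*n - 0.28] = 7.11*n^2 - 2.24*n - 4.61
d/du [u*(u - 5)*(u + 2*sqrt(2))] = 3*u^2 - 10*u + 4*sqrt(2)*u - 10*sqrt(2)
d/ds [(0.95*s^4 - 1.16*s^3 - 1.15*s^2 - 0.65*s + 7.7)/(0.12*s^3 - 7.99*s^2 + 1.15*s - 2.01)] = (0.114*s^6 - 15.181*s^5 + 12.6839*s^4 - 10.15*s^3 - 2.2932*s^2 + 127.669*s - 7.5485)/(0.0144*s^6 - 1.9176*s^5 + 64.1161*s^4 - 18.8594*s^3 + 33.4423*s^2 - 4.623*s + 4.0401)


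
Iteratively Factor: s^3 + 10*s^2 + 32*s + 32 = (s + 2)*(s^2 + 8*s + 16) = (s + 2)*(s + 4)*(s + 4)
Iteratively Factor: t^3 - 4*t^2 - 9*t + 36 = (t - 3)*(t^2 - t - 12) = (t - 4)*(t - 3)*(t + 3)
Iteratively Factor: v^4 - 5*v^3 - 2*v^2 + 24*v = (v - 4)*(v^3 - v^2 - 6*v) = (v - 4)*(v - 3)*(v^2 + 2*v) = (v - 4)*(v - 3)*(v + 2)*(v)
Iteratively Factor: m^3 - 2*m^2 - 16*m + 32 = (m + 4)*(m^2 - 6*m + 8) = (m - 2)*(m + 4)*(m - 4)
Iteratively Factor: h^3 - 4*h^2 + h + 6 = (h - 3)*(h^2 - h - 2) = (h - 3)*(h - 2)*(h + 1)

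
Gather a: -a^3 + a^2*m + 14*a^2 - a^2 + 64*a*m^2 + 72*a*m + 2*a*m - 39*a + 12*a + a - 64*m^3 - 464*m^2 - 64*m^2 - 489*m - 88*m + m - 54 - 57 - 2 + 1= -a^3 + a^2*(m + 13) + a*(64*m^2 + 74*m - 26) - 64*m^3 - 528*m^2 - 576*m - 112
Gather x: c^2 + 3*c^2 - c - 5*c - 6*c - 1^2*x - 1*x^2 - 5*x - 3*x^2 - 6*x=4*c^2 - 12*c - 4*x^2 - 12*x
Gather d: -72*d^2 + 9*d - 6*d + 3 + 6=-72*d^2 + 3*d + 9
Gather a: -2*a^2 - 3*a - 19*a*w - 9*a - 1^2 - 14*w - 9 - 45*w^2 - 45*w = -2*a^2 + a*(-19*w - 12) - 45*w^2 - 59*w - 10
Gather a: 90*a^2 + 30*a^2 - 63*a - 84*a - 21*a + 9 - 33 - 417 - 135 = 120*a^2 - 168*a - 576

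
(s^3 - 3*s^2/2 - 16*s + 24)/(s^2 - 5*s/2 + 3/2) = (s^2 - 16)/(s - 1)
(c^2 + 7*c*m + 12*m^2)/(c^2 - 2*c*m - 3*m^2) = (c^2 + 7*c*m + 12*m^2)/(c^2 - 2*c*m - 3*m^2)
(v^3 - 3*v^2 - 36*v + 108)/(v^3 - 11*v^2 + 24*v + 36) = (v^2 + 3*v - 18)/(v^2 - 5*v - 6)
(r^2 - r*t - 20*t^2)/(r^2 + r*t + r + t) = (r^2 - r*t - 20*t^2)/(r^2 + r*t + r + t)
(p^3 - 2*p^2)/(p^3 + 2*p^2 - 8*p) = p/(p + 4)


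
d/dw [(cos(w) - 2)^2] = 2*(2 - cos(w))*sin(w)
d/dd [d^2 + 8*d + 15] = 2*d + 8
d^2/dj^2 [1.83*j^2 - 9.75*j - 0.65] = 3.66000000000000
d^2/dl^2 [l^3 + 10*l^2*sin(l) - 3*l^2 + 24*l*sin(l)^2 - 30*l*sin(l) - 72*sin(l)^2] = -10*l^2*sin(l) + 30*l*sin(l) + 40*l*cos(l) + 48*l*cos(2*l) + 6*l + 20*sin(l) + 48*sin(2*l) - 60*cos(l) - 144*cos(2*l) - 6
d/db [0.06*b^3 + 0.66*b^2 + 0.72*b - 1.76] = 0.18*b^2 + 1.32*b + 0.72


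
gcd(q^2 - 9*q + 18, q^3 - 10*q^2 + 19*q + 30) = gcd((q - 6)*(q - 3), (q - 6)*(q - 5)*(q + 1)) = q - 6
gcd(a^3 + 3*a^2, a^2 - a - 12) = a + 3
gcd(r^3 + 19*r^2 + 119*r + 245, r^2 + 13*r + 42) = r + 7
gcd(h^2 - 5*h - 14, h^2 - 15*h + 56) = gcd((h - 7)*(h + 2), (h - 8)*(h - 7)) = h - 7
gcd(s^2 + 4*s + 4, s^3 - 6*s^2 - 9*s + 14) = s + 2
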